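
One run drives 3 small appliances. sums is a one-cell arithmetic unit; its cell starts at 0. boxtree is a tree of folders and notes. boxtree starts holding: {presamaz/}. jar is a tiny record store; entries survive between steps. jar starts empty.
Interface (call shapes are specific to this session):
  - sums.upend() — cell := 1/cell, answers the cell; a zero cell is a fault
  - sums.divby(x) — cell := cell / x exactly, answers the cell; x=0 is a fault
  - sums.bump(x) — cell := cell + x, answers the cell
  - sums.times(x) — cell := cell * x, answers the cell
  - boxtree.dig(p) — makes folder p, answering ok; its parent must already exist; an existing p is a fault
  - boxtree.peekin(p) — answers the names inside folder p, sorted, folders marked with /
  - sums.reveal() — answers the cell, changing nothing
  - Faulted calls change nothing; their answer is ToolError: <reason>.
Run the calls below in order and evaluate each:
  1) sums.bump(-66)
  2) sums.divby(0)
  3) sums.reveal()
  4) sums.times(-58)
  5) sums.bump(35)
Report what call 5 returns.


Answer: 3863

Derivation:
~$ sums.bump x: -66
  -66
~$ sums.divby x: 0
  ToolError: division by zero
~$ sums.reveal
  -66
~$ sums.times x: -58
  3828
~$ sums.bump x: 35
  3863


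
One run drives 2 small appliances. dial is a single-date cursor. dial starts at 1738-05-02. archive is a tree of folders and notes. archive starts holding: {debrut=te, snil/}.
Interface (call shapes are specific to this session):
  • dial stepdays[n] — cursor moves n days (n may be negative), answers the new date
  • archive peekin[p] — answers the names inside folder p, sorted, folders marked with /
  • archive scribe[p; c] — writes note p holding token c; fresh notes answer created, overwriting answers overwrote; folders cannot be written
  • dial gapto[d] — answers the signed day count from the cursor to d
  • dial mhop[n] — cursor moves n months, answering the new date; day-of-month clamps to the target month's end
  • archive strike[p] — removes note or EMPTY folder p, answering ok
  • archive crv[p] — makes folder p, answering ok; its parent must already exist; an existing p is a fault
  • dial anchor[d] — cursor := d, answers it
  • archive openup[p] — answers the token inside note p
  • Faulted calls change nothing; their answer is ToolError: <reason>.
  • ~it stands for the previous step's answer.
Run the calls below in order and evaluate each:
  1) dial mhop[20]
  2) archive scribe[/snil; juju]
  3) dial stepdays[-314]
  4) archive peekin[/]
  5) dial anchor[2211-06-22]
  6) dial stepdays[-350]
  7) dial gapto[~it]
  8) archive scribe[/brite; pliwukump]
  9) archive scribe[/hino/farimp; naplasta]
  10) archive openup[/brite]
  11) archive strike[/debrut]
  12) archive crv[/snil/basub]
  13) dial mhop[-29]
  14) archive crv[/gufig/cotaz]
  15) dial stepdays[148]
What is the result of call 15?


Answer: 2208-07-04

Derivation:
I run dial mhop using n: 20, and see 1740-01-02.
Next I call archive scribe using p: /snil, c: juju, and get ToolError: is a directory.
Now I run dial stepdays using n: -314, and see 1739-02-22.
I try archive peekin using p: /, which returns [debrut, snil/].
I invoke dial anchor using d: 2211-06-22, and see 2211-06-22.
Next I call dial stepdays using n: -350, and get 2210-07-07.
I invoke dial gapto using d: ~it, and get 0.
I call archive scribe using p: /brite, c: pliwukump, yielding created.
Next I call archive scribe using p: /hino/farimp, c: naplasta, giving ToolError: no parent.
Then archive openup using p: /brite, and observe pliwukump.
I try archive strike using p: /debrut, and observe ok.
Using archive crv using p: /snil/basub: ok.
Then dial mhop using n: -29, and observe 2208-02-07.
I run archive crv using p: /gufig/cotaz, giving ToolError: no parent.
Calling dial stepdays using n: 148, and see 2208-07-04.


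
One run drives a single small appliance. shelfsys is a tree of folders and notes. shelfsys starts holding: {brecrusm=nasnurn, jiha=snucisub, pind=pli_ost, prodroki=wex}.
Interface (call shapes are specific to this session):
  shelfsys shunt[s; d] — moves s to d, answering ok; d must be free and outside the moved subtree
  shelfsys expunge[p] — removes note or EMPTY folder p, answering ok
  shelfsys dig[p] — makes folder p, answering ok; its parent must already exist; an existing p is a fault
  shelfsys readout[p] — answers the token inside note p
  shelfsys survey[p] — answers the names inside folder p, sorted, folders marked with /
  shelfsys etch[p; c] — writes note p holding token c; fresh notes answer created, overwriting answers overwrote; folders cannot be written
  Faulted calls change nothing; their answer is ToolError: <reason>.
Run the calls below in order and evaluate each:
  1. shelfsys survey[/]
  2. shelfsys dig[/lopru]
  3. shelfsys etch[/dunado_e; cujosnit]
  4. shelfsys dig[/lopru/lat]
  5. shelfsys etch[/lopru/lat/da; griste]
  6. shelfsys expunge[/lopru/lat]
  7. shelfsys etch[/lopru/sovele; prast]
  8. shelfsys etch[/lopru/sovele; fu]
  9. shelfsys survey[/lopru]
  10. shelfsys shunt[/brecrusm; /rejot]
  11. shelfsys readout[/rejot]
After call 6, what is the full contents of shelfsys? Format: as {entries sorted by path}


! 1. shelfsys survey(p='/') -> [brecrusm, jiha, pind, prodroki]
! 2. shelfsys dig(p='/lopru') -> ok
! 3. shelfsys etch(p='/dunado_e', c='cujosnit') -> created
! 4. shelfsys dig(p='/lopru/lat') -> ok
! 5. shelfsys etch(p='/lopru/lat/da', c='griste') -> created
! 6. shelfsys expunge(p='/lopru/lat') -> ToolError: not empty
! 7. shelfsys etch(p='/lopru/sovele', c='prast') -> created
! 8. shelfsys etch(p='/lopru/sovele', c='fu') -> overwrote
! 9. shelfsys survey(p='/lopru') -> [lat/, sovele]
! 10. shelfsys shunt(s='/brecrusm', d='/rejot') -> ok
! 11. shelfsys readout(p='/rejot') -> nasnurn

Answer: {brecrusm=nasnurn, dunado_e=cujosnit, jiha=snucisub, lopru/, lopru/lat/, lopru/lat/da=griste, pind=pli_ost, prodroki=wex}


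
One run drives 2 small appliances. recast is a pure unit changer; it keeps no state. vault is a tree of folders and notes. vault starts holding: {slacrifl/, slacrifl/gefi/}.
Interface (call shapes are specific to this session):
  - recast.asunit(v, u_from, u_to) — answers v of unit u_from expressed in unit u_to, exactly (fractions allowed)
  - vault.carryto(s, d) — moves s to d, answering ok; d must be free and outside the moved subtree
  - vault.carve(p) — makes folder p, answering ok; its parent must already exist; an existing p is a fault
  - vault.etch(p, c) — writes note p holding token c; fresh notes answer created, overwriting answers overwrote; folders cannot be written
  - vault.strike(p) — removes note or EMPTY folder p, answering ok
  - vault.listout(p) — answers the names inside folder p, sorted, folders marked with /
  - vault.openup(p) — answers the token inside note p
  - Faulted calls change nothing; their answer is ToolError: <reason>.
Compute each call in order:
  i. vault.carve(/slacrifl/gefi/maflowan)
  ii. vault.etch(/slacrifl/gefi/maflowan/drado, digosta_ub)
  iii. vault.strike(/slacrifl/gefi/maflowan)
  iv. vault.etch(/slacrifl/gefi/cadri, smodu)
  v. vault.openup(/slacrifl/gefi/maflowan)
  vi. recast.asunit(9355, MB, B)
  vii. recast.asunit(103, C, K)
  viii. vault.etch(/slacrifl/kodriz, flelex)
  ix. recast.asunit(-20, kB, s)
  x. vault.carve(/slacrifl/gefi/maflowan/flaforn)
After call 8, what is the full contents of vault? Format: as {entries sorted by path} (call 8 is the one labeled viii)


;; 1. vault.carve(p: /slacrifl/gefi/maflowan) -> ok
;; 2. vault.etch(p: /slacrifl/gefi/maflowan/drado, c: digosta_ub) -> created
;; 3. vault.strike(p: /slacrifl/gefi/maflowan) -> ToolError: not empty
;; 4. vault.etch(p: /slacrifl/gefi/cadri, c: smodu) -> created
;; 5. vault.openup(p: /slacrifl/gefi/maflowan) -> ToolError: is a directory
;; 6. recast.asunit(v: 9355, u_from: MB, u_to: B) -> 9355000000
;; 7. recast.asunit(v: 103, u_from: C, u_to: K) -> 7523/20
;; 8. vault.etch(p: /slacrifl/kodriz, c: flelex) -> created
;; 9. recast.asunit(v: -20, u_from: kB, u_to: s) -> ToolError: incompatible units
;; 10. vault.carve(p: /slacrifl/gefi/maflowan/flaforn) -> ok

Answer: {slacrifl/, slacrifl/gefi/, slacrifl/gefi/cadri=smodu, slacrifl/gefi/maflowan/, slacrifl/gefi/maflowan/drado=digosta_ub, slacrifl/kodriz=flelex}


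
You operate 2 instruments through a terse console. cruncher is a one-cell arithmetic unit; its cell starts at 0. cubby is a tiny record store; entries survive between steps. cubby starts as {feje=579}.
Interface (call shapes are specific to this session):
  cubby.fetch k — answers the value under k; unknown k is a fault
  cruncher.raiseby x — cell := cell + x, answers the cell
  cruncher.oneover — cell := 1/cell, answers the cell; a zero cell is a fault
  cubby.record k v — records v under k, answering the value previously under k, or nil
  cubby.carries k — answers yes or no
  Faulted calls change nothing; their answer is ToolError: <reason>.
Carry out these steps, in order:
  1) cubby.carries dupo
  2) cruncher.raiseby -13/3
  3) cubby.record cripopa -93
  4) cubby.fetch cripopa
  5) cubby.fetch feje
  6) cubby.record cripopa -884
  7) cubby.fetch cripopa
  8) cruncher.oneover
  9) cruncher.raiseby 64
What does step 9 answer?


·→ cubby.carries(k: dupo)
·← no
·→ cruncher.raiseby(x: -13/3)
·← -13/3
·→ cubby.record(k: cripopa, v: -93)
·← nil
·→ cubby.fetch(k: cripopa)
·← -93
·→ cubby.fetch(k: feje)
·← 579
·→ cubby.record(k: cripopa, v: -884)
·← -93
·→ cubby.fetch(k: cripopa)
·← -884
·→ cruncher.oneover()
·← -3/13
·→ cruncher.raiseby(x: 64)
·← 829/13

Answer: 829/13


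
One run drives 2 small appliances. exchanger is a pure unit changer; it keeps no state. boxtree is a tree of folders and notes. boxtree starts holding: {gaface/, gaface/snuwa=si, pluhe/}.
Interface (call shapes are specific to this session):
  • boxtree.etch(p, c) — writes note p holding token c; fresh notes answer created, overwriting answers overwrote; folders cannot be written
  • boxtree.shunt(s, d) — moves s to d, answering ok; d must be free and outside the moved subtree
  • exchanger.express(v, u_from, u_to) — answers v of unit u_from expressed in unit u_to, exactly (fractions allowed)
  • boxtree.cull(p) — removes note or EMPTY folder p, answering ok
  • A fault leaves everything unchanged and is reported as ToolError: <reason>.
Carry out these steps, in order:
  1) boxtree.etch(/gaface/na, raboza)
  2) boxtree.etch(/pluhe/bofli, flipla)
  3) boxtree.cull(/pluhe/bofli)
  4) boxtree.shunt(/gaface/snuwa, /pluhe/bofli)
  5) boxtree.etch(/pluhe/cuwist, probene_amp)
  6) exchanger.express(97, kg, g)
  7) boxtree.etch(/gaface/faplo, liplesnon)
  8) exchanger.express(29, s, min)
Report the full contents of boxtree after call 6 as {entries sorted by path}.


Answer: {gaface/, gaface/na=raboza, pluhe/, pluhe/bofli=si, pluhe/cuwist=probene_amp}

Derivation:
I try boxtree.etch on /gaface/na, raboza, giving created.
I invoke boxtree.etch on /pluhe/bofli, flipla, — result: created.
I run boxtree.cull on /pluhe/bofli, and observe ok.
I run boxtree.shunt on /gaface/snuwa, /pluhe/bofli, and see ok.
I run boxtree.etch on /pluhe/cuwist, probene_amp, and observe created.
I run exchanger.express on 97, kg, g, which returns 97000.
Then boxtree.etch on /gaface/faplo, liplesnon, and see created.
Calling exchanger.express on 29, s, min, which returns 29/60.


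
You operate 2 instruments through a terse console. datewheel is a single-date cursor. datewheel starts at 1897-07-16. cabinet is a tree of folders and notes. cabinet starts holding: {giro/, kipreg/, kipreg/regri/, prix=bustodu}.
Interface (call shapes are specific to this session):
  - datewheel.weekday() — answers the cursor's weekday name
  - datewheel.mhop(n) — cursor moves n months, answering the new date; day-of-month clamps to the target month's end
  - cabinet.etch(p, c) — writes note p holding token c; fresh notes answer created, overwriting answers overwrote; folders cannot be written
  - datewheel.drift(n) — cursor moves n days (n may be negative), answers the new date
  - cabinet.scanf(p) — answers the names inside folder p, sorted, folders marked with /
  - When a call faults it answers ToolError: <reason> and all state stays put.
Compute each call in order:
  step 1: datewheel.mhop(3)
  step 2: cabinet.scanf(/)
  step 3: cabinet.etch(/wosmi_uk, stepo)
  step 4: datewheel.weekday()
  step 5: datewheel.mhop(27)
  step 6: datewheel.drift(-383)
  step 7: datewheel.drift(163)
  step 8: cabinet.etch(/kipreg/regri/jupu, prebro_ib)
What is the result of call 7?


Act: mhop[n='3']
Obs: 1897-10-16
Act: scanf[p='/']
Obs: [giro/, kipreg/, prix]
Act: etch[p='/wosmi_uk'; c='stepo']
Obs: created
Act: weekday[]
Obs: Saturday
Act: mhop[n='27']
Obs: 1900-01-16
Act: drift[n='-383']
Obs: 1898-12-29
Act: drift[n='163']
Obs: 1899-06-10
Act: etch[p='/kipreg/regri/jupu'; c='prebro_ib']
Obs: created

Answer: 1899-06-10


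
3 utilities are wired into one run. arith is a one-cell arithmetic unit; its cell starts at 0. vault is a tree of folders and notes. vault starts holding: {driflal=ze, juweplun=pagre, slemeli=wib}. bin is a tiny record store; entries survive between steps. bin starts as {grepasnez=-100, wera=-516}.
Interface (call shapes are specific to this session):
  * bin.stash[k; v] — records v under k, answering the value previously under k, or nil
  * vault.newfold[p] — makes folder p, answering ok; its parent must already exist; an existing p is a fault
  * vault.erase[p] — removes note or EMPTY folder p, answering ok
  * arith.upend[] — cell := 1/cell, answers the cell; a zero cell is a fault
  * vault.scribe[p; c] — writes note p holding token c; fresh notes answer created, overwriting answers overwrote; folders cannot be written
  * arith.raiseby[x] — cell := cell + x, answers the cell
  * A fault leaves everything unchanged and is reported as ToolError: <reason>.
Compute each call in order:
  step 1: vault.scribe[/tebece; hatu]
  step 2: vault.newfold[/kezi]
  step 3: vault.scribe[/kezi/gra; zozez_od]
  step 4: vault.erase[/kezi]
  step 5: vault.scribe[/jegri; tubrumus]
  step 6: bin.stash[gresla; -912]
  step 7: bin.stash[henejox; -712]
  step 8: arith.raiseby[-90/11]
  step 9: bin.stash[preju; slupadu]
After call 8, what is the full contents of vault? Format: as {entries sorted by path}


I run vault.scribe(p=/tebece, c=hatu): created.
I call vault.newfold(p=/kezi), giving ok.
I invoke vault.scribe(p=/kezi/gra, c=zozez_od), yielding created.
Invoking vault.erase(p=/kezi), → ToolError: not empty.
Now I run vault.scribe(p=/jegri, c=tubrumus), → created.
I run bin.stash(k=gresla, v=-912), and see nil.
Invoking bin.stash(k=henejox, v=-712), giving nil.
Using arith.raiseby(x=-90/11), and see -90/11.
I try bin.stash(k=preju, v=slupadu): nil.

Answer: {driflal=ze, jegri=tubrumus, juweplun=pagre, kezi/, kezi/gra=zozez_od, slemeli=wib, tebece=hatu}


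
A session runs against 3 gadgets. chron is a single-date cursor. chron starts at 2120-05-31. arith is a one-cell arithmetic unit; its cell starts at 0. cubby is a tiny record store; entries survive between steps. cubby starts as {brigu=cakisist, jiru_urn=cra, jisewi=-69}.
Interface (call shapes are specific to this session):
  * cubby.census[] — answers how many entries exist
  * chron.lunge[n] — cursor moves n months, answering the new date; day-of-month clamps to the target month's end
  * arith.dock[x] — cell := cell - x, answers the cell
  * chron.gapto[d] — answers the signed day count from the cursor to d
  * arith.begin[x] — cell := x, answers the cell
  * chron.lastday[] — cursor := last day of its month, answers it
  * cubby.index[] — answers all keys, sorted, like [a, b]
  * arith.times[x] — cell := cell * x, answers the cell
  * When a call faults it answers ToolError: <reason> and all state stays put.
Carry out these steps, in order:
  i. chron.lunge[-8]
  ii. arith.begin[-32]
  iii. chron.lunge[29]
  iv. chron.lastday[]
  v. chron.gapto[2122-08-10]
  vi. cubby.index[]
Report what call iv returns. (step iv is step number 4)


Answer: 2122-02-28

Derivation:
·→ lunge(n: -8)
·← 2119-09-30
·→ begin(x: -32)
·← -32
·→ lunge(n: 29)
·← 2122-02-28
·→ lastday()
·← 2122-02-28
·→ gapto(d: 2122-08-10)
·← 163
·→ index()
·← [brigu, jiru_urn, jisewi]


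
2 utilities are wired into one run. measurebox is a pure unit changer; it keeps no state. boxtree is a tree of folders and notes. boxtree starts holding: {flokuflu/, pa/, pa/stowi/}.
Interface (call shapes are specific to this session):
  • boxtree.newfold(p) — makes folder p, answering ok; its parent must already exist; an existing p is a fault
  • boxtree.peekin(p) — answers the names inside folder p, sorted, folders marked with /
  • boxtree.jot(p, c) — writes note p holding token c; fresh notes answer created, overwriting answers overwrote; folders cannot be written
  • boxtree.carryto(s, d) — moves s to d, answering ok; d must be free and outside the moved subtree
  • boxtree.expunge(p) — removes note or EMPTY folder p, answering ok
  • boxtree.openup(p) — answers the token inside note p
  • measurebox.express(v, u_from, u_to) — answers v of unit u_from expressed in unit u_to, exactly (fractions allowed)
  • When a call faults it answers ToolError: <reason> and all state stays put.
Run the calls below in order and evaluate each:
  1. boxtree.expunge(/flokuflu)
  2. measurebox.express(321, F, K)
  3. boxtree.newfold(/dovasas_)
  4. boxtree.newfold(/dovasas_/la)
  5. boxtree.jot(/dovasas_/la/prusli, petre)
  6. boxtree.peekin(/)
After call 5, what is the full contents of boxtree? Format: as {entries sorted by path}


Answer: {dovasas_/, dovasas_/la/, dovasas_/la/prusli=petre, pa/, pa/stowi/}

Derivation:
Now I run expunge on /flokuflu, and get ok.
Invoking express on 321, F, K, and see 78067/180.
Calling newfold on /dovasas_, and get ok.
I call newfold on /dovasas_/la, — result: ok.
Then jot on /dovasas_/la/prusli, petre, which returns created.
Now I run peekin on /, yielding [dovasas_/, pa/].


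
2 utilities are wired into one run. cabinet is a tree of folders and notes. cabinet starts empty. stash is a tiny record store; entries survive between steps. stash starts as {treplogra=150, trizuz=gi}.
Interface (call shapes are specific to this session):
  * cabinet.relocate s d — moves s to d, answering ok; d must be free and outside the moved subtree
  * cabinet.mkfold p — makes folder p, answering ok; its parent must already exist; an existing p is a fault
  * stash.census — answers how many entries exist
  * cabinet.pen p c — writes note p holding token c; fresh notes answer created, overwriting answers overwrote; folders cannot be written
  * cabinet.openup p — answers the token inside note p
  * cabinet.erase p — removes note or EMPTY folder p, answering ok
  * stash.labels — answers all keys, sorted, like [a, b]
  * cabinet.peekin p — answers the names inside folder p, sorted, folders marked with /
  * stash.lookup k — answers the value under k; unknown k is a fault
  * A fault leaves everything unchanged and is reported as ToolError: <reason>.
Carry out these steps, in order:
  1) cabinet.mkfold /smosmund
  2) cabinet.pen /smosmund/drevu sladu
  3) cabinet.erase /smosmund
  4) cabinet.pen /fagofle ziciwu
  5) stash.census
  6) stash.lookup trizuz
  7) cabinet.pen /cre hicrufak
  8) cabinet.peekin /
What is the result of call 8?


Answer: [cre, fagofle, smosmund/]

Derivation:
Act: mkfold[p: /smosmund]
Obs: ok
Act: pen[p: /smosmund/drevu; c: sladu]
Obs: created
Act: erase[p: /smosmund]
Obs: ToolError: not empty
Act: pen[p: /fagofle; c: ziciwu]
Obs: created
Act: census[]
Obs: 2
Act: lookup[k: trizuz]
Obs: gi
Act: pen[p: /cre; c: hicrufak]
Obs: created
Act: peekin[p: /]
Obs: [cre, fagofle, smosmund/]


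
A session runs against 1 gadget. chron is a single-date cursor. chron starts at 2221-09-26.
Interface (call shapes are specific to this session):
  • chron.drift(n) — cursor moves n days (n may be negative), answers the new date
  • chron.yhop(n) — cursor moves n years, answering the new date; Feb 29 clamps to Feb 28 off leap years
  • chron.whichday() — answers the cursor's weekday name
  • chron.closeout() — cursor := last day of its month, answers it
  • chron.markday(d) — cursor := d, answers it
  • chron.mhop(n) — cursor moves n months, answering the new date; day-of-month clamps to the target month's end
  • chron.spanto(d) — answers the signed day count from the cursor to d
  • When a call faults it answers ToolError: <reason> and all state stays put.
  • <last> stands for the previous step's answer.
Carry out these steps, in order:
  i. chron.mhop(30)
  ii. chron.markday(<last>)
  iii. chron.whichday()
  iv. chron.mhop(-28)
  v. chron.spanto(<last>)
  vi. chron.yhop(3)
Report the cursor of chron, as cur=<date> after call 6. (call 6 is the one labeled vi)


>>> chron.mhop n: 30
:: 2224-03-26
>>> chron.markday d: <last>
:: 2224-03-26
>>> chron.whichday
:: Friday
>>> chron.mhop n: -28
:: 2221-11-26
>>> chron.spanto d: <last>
:: 0
>>> chron.yhop n: 3
:: 2224-11-26

Answer: cur=2224-11-26


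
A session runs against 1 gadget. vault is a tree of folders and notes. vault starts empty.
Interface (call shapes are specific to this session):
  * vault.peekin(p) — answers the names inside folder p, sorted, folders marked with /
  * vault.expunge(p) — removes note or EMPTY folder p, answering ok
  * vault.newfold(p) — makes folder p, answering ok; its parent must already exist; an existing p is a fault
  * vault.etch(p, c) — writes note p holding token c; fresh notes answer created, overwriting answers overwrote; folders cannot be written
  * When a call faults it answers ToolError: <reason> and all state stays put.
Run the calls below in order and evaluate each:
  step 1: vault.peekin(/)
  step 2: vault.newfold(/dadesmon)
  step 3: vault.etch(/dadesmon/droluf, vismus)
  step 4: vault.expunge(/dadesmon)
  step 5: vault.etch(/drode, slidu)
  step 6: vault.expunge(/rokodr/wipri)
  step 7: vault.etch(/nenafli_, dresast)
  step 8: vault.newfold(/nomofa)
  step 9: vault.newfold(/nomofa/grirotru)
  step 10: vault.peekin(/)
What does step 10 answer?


Answer: [dadesmon/, drode, nenafli_, nomofa/]

Derivation:
→ peekin(p=/)
← []
→ newfold(p=/dadesmon)
← ok
→ etch(p=/dadesmon/droluf, c=vismus)
← created
→ expunge(p=/dadesmon)
← ToolError: not empty
→ etch(p=/drode, c=slidu)
← created
→ expunge(p=/rokodr/wipri)
← ToolError: not found
→ etch(p=/nenafli_, c=dresast)
← created
→ newfold(p=/nomofa)
← ok
→ newfold(p=/nomofa/grirotru)
← ok
→ peekin(p=/)
← [dadesmon/, drode, nenafli_, nomofa/]


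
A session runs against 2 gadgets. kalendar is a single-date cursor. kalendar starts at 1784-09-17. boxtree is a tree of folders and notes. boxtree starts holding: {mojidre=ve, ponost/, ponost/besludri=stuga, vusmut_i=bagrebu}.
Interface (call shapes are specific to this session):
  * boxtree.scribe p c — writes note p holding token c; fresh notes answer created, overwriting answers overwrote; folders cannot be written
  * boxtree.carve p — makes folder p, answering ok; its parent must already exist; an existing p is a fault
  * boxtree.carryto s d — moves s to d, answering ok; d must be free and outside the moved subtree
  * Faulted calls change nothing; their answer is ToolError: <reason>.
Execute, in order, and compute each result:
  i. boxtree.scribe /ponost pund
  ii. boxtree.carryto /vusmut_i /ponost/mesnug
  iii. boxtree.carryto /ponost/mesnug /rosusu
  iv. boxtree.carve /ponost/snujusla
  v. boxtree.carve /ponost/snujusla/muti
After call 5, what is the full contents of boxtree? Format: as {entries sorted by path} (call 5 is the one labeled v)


% boxtree.scribe p=/ponost c=pund
:: ToolError: is a directory
% boxtree.carryto s=/vusmut_i d=/ponost/mesnug
:: ok
% boxtree.carryto s=/ponost/mesnug d=/rosusu
:: ok
% boxtree.carve p=/ponost/snujusla
:: ok
% boxtree.carve p=/ponost/snujusla/muti
:: ok

Answer: {mojidre=ve, ponost/, ponost/besludri=stuga, ponost/snujusla/, ponost/snujusla/muti/, rosusu=bagrebu}


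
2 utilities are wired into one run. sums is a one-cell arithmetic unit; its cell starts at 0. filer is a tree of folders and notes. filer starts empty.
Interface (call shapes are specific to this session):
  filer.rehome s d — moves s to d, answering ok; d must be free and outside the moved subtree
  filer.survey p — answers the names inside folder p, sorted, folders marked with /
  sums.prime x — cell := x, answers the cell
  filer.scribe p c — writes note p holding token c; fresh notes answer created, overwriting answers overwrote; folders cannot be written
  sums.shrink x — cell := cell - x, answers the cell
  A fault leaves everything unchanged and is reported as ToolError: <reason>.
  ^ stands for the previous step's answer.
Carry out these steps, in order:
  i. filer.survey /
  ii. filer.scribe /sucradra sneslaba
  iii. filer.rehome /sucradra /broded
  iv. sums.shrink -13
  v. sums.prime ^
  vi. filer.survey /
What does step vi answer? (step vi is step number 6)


Answer: [broded]

Derivation:
Next I call filer.survey passing p='/', and get [].
Calling filer.scribe passing p='/sucradra', c='sneslaba': created.
Now I run filer.rehome passing s='/sucradra', d='/broded', which returns ok.
I try sums.shrink passing x='-13', — result: 13.
I invoke sums.prime passing x='^', which returns 13.
Then filer.survey passing p='/', yielding [broded].


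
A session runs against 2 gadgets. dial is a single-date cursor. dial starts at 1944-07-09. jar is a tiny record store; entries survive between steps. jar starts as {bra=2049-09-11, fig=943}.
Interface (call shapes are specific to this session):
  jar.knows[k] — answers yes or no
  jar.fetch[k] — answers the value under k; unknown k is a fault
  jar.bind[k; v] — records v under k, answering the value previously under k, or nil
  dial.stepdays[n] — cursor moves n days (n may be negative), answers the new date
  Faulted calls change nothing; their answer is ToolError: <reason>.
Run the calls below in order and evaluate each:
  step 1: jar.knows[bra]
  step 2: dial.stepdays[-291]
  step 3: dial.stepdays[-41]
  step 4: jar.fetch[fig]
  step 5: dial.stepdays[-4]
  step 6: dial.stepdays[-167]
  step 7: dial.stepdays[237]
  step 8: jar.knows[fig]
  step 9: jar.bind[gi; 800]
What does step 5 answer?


> knows k→bra
= yes
> stepdays n→-291
= 1943-09-22
> stepdays n→-41
= 1943-08-12
> fetch k→fig
= 943
> stepdays n→-4
= 1943-08-08
> stepdays n→-167
= 1943-02-22
> stepdays n→237
= 1943-10-17
> knows k→fig
= yes
> bind k→gi v→800
= nil

Answer: 1943-08-08


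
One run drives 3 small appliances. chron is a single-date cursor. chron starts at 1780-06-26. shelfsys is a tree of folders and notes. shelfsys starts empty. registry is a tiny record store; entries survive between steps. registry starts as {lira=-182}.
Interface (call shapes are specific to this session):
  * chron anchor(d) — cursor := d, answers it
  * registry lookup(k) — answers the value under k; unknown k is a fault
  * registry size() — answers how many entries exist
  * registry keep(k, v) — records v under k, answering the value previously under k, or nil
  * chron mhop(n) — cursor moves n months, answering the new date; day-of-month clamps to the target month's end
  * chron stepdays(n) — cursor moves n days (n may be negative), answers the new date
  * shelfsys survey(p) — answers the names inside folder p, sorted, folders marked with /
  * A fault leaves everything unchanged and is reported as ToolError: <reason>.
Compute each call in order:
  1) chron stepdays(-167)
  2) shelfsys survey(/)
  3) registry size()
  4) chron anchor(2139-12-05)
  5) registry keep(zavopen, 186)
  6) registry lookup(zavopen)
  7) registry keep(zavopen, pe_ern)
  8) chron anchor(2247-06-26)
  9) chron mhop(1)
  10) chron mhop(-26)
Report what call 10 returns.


Answer: 2245-05-26

Derivation:
Step: chron stepdays[n='-167']
Result: 1780-01-11
Step: shelfsys survey[p='/']
Result: []
Step: registry size[]
Result: 1
Step: chron anchor[d='2139-12-05']
Result: 2139-12-05
Step: registry keep[k='zavopen'; v='186']
Result: nil
Step: registry lookup[k='zavopen']
Result: 186
Step: registry keep[k='zavopen'; v='pe_ern']
Result: 186
Step: chron anchor[d='2247-06-26']
Result: 2247-06-26
Step: chron mhop[n='1']
Result: 2247-07-26
Step: chron mhop[n='-26']
Result: 2245-05-26


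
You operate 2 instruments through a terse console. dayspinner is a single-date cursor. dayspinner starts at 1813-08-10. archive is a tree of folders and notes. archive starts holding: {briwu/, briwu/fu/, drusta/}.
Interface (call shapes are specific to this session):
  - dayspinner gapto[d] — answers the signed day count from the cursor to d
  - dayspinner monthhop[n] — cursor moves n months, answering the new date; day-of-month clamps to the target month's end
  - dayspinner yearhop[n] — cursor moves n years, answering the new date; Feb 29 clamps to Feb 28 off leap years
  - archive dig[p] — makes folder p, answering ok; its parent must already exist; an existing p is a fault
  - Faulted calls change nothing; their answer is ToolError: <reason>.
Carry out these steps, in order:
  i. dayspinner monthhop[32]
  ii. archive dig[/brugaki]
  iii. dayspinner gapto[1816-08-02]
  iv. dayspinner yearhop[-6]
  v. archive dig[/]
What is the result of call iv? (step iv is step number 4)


# dayspinner monthhop(32) => 1816-04-10
# archive dig(/brugaki) => ok
# dayspinner gapto(1816-08-02) => 114
# dayspinner yearhop(-6) => 1810-04-10
# archive dig(/) => ToolError: exists

Answer: 1810-04-10


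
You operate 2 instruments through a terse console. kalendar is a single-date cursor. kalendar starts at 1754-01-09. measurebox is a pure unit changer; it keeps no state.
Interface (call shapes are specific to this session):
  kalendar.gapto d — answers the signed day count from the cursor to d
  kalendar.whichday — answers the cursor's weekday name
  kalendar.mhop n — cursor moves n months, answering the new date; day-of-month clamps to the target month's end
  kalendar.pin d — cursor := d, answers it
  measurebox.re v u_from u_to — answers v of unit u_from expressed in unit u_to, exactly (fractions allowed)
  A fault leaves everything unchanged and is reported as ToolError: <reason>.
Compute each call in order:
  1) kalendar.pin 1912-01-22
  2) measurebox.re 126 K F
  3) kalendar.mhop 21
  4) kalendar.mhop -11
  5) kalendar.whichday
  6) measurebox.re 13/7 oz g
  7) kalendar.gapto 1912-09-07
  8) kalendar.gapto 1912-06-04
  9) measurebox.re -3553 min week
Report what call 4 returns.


Answer: 1912-11-22

Derivation:
→ kalendar.pin(d=1912-01-22)
← 1912-01-22
→ measurebox.re(v=126, u_from=K, u_to=F)
← -23287/100
→ kalendar.mhop(n=21)
← 1913-10-22
→ kalendar.mhop(n=-11)
← 1912-11-22
→ kalendar.whichday()
← Friday
→ measurebox.re(v=13/7, u_from=oz, u_to=g)
← 84238583/1600000
→ kalendar.gapto(d=1912-09-07)
← -76
→ kalendar.gapto(d=1912-06-04)
← -171
→ measurebox.re(v=-3553, u_from=min, u_to=week)
← -3553/10080


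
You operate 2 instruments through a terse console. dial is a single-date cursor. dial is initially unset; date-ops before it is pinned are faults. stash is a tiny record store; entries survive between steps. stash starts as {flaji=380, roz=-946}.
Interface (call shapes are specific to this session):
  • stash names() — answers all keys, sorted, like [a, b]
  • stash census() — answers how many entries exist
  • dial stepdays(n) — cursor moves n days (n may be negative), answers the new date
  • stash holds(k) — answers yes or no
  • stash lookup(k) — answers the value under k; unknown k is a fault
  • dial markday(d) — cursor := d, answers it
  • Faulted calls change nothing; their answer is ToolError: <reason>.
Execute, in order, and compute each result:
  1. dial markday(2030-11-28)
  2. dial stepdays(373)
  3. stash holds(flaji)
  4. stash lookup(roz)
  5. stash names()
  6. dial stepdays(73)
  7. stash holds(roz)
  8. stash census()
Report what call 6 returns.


>> dial markday(2030-11-28)
<< 2030-11-28
>> dial stepdays(373)
<< 2031-12-06
>> stash holds(flaji)
<< yes
>> stash lookup(roz)
<< -946
>> stash names()
<< [flaji, roz]
>> dial stepdays(73)
<< 2032-02-17
>> stash holds(roz)
<< yes
>> stash census()
<< 2

Answer: 2032-02-17


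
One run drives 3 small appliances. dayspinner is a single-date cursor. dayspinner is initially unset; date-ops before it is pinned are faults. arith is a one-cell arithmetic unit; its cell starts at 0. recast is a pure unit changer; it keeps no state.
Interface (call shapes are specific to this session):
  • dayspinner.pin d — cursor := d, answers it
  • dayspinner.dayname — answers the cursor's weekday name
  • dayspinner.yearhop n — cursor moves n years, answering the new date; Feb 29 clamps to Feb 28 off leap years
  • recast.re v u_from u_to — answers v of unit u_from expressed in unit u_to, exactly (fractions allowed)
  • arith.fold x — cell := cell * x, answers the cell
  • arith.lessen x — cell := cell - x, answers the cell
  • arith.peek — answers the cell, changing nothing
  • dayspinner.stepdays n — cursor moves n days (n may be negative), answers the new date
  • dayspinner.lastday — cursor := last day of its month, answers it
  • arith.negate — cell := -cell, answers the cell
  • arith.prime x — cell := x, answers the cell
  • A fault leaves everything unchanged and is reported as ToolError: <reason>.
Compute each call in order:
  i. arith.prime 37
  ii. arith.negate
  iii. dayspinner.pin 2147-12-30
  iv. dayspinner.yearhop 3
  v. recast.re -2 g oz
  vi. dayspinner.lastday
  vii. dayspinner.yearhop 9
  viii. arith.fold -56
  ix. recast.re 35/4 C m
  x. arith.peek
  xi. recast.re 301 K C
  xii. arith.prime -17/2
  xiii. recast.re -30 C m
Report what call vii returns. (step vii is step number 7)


>>> prime x='37'
[out] 37
>>> negate
[out] -37
>>> pin d='2147-12-30'
[out] 2147-12-30
>>> yearhop n='3'
[out] 2150-12-30
>>> re v='-2' u_from='g' u_to='oz'
[out] -3200000/45359237
>>> lastday
[out] 2150-12-31
>>> yearhop n='9'
[out] 2159-12-31
>>> fold x='-56'
[out] 2072
>>> re v='35/4' u_from='C' u_to='m'
[out] ToolError: incompatible units
>>> peek
[out] 2072
>>> re v='301' u_from='K' u_to='C'
[out] 557/20
>>> prime x='-17/2'
[out] -17/2
>>> re v='-30' u_from='C' u_to='m'
[out] ToolError: incompatible units

Answer: 2159-12-31


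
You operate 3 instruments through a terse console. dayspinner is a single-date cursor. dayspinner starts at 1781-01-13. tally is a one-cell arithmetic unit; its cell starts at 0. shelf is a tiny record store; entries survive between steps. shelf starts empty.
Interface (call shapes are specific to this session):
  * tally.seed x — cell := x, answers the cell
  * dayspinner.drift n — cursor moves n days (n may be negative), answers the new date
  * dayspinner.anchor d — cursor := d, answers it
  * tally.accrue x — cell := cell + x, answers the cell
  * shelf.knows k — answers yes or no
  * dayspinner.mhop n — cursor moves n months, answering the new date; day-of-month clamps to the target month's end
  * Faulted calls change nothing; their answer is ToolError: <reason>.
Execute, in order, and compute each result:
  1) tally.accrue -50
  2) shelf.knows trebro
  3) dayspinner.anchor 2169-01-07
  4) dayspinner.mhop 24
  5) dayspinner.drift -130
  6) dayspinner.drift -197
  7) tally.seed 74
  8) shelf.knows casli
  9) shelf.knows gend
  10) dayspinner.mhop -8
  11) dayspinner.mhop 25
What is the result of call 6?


[in] tally.accrue x='-50'
:: -50
[in] shelf.knows k='trebro'
:: no
[in] dayspinner.anchor d='2169-01-07'
:: 2169-01-07
[in] dayspinner.mhop n='24'
:: 2171-01-07
[in] dayspinner.drift n='-130'
:: 2170-08-30
[in] dayspinner.drift n='-197'
:: 2170-02-14
[in] tally.seed x='74'
:: 74
[in] shelf.knows k='casli'
:: no
[in] shelf.knows k='gend'
:: no
[in] dayspinner.mhop n='-8'
:: 2169-06-14
[in] dayspinner.mhop n='25'
:: 2171-07-14

Answer: 2170-02-14


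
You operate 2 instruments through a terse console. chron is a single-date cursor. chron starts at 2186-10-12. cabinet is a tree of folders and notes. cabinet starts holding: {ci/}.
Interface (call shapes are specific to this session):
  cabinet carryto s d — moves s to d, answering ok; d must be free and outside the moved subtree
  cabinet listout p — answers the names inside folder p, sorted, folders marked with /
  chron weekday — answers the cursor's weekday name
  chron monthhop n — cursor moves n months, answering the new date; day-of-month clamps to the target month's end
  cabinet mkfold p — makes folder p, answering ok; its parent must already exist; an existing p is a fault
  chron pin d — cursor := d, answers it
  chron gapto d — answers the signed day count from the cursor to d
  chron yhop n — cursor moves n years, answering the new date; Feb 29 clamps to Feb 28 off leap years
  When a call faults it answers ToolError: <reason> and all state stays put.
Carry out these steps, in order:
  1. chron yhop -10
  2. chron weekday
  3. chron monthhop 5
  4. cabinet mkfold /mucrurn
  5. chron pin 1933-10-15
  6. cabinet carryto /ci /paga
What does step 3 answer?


Answer: 2177-03-12

Derivation:
Step: chron yhop[n: -10]
Result: 2176-10-12
Step: chron weekday[]
Result: Saturday
Step: chron monthhop[n: 5]
Result: 2177-03-12
Step: cabinet mkfold[p: /mucrurn]
Result: ok
Step: chron pin[d: 1933-10-15]
Result: 1933-10-15
Step: cabinet carryto[s: /ci; d: /paga]
Result: ok


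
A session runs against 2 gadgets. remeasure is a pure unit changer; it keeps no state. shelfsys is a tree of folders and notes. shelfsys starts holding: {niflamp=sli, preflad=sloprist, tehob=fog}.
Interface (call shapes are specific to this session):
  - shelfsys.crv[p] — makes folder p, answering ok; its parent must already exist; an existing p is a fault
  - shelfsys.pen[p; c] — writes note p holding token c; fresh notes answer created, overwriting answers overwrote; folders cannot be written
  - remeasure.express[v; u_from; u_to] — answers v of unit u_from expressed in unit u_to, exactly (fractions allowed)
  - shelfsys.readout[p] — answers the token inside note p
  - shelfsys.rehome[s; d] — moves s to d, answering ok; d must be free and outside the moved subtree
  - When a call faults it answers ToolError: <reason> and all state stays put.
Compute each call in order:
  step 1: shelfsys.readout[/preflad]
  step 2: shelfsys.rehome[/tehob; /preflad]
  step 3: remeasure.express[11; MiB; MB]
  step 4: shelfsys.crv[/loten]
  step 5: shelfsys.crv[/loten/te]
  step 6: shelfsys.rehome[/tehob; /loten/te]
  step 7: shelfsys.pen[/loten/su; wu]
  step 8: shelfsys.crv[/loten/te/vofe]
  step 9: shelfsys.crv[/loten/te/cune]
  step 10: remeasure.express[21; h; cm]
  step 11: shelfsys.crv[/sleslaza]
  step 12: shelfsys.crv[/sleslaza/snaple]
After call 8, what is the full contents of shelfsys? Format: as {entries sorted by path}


Answer: {loten/, loten/su=wu, loten/te/, loten/te/vofe/, niflamp=sli, preflad=sloprist, tehob=fog}

Derivation:
Step: readout[p: /preflad]
Result: sloprist
Step: rehome[s: /tehob; d: /preflad]
Result: ToolError: exists
Step: express[v: 11; u_from: MiB; u_to: MB]
Result: 180224/15625
Step: crv[p: /loten]
Result: ok
Step: crv[p: /loten/te]
Result: ok
Step: rehome[s: /tehob; d: /loten/te]
Result: ToolError: exists
Step: pen[p: /loten/su; c: wu]
Result: created
Step: crv[p: /loten/te/vofe]
Result: ok
Step: crv[p: /loten/te/cune]
Result: ok
Step: express[v: 21; u_from: h; u_to: cm]
Result: ToolError: incompatible units
Step: crv[p: /sleslaza]
Result: ok
Step: crv[p: /sleslaza/snaple]
Result: ok


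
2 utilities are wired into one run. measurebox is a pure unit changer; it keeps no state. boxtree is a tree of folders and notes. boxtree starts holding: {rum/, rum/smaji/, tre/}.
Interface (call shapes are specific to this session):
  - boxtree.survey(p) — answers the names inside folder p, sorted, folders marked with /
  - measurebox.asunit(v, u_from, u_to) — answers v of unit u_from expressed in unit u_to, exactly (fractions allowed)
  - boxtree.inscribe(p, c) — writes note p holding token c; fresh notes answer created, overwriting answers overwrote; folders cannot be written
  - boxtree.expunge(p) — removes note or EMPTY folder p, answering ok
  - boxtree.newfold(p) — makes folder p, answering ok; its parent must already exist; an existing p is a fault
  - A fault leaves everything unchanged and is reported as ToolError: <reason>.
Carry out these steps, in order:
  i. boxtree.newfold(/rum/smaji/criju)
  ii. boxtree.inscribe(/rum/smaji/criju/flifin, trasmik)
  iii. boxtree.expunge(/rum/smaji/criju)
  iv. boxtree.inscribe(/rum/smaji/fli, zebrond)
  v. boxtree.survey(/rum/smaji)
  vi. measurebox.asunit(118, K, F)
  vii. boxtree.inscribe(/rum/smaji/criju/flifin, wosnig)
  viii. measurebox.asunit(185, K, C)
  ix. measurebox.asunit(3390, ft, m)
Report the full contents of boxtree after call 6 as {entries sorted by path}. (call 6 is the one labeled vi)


>>> boxtree.newfold /rum/smaji/criju
  ok
>>> boxtree.inscribe /rum/smaji/criju/flifin trasmik
  created
>>> boxtree.expunge /rum/smaji/criju
  ToolError: not empty
>>> boxtree.inscribe /rum/smaji/fli zebrond
  created
>>> boxtree.survey /rum/smaji
  [criju/, fli]
>>> measurebox.asunit 118 K F
  -24727/100
>>> boxtree.inscribe /rum/smaji/criju/flifin wosnig
  overwrote
>>> measurebox.asunit 185 K C
  -1763/20
>>> measurebox.asunit 3390 ft m
  129159/125

Answer: {rum/, rum/smaji/, rum/smaji/criju/, rum/smaji/criju/flifin=trasmik, rum/smaji/fli=zebrond, tre/}
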